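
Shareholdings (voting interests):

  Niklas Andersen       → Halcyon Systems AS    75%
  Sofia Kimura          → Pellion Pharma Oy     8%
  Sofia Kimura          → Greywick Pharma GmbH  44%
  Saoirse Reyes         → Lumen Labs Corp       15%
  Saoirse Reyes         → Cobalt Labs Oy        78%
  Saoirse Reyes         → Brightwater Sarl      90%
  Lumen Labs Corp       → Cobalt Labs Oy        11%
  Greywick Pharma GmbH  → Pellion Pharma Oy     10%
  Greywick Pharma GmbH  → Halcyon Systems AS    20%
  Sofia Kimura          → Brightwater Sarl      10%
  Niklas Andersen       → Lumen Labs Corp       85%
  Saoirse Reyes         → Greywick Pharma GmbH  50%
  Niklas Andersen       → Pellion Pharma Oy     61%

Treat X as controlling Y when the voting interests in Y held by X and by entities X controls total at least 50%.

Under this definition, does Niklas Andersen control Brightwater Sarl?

No

Niklas holds 85% of Lumen, so Niklas controls Lumen.
Niklas holds 75% of Halcyon, so Niklas controls Halcyon.
Niklas holds 61% of Pellion, so Niklas controls Pellion.
Neither Niklas nor any entity Niklas controls holds any voting interest in Brightwater.
So Niklas does not control Brightwater.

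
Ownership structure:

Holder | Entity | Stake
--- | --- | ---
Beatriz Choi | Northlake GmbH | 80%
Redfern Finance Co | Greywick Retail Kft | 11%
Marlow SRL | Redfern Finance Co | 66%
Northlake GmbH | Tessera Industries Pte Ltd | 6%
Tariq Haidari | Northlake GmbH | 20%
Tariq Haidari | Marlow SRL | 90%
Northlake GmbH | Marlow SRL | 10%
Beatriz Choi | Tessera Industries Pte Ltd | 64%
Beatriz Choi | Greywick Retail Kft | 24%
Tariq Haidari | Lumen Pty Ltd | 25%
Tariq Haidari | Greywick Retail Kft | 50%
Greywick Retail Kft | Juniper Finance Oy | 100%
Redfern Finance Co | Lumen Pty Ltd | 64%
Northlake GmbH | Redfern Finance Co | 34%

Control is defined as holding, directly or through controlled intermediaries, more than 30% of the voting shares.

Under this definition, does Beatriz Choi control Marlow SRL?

Beatriz holds 80% of Northlake, so Beatriz controls Northlake.
Northlake holds 34% of Redfern, so Beatriz controls Redfern.
Redfern and Beatriz together hold 11% + 24% = 35% of Greywick, so Beatriz controls Greywick.
Northlake and Beatriz together hold 6% + 64% = 70% of Tessera, so Beatriz controls Tessera.
Redfern holds 64% of Lumen, so Beatriz controls Lumen.
Greywick holds 100% of Juniper, so Beatriz controls Juniper.
In Marlow, Beatriz's side holds only 10%, not > 30%.
So Beatriz does not control Marlow.

No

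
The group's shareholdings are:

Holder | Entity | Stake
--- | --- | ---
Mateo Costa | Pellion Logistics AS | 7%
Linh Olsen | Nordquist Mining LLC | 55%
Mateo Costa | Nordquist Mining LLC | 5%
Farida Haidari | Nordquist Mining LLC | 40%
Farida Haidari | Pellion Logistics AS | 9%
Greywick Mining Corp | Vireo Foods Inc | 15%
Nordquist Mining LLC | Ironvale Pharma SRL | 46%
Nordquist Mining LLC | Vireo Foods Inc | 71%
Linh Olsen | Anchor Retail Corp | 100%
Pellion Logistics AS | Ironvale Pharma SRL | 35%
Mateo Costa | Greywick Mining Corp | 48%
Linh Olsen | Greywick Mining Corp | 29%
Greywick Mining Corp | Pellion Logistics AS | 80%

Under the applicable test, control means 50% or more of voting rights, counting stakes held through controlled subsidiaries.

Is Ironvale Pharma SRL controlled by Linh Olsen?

Linh holds 100% of Anchor, so Linh controls Anchor.
Linh holds 55% of Nordquist, so Linh controls Nordquist.
Nordquist holds 71% of Vireo, so Linh controls Vireo.
In Ironvale, Linh's side holds only 46%, not ≥ 50%.
So Linh does not control Ironvale.

No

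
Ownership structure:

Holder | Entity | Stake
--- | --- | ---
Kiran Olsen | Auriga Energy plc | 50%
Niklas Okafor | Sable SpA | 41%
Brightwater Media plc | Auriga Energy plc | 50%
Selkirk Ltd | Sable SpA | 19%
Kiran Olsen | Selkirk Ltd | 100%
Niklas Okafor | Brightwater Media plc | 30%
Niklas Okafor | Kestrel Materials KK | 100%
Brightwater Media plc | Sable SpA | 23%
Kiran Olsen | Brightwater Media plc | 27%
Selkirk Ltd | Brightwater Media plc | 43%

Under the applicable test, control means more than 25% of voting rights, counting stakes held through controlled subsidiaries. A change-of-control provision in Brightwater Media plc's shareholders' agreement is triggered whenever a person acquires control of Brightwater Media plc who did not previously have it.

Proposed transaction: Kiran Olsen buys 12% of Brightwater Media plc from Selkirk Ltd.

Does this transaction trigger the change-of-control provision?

The purchase adds only to Kiran's holdings (Selkirk's stake shrinks), so Kiran is the only person who could newly come to control Brightwater.
Kiran holds 100% of Selkirk, so Kiran controls Selkirk.
Kiran and Selkirk together hold 27% + 43% = 70% of Brightwater, so Kiran controls Brightwater.
So Kiran already controls Brightwater before the transaction.
After the purchase, Kiran's direct stake in Brightwater rises to 27% + 12% = 39%, and Selkirk's stake falls to 31%.
Kiran controlled Brightwater already, so this is not a new person acquiring control; every other person's position is unchanged or reduced.
No new person acquires control, so the clause is not triggered.

No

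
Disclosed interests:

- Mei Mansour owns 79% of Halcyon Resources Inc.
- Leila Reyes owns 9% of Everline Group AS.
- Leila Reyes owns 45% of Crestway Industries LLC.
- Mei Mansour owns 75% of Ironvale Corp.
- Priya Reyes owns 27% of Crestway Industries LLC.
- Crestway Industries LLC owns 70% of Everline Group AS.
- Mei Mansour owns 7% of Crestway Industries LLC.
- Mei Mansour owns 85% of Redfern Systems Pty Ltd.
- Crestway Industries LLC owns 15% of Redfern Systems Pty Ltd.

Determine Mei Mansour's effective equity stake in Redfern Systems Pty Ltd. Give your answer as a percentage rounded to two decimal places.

86.05%

Mei reaches Redfern along 2 paths.
Via Crestway: 7% × 15% = 1.05%.
Direct stake: 85% = 85%.
Total: 1.05% + 85% = 86.05%.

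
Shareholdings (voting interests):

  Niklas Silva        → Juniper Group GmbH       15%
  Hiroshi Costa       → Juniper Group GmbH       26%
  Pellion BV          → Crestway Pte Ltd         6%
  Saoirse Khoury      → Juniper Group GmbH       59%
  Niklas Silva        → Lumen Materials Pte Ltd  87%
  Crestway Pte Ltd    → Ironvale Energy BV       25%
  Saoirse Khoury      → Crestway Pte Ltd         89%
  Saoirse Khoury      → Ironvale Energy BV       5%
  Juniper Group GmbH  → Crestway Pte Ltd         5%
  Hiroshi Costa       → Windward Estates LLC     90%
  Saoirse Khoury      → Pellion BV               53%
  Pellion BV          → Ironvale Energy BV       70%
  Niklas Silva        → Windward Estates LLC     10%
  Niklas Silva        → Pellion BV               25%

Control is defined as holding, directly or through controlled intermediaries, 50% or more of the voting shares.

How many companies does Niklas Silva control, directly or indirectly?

Niklas holds 87% of Lumen, so Niklas controls Lumen.
No other company's threshold is met.
Niklas controls 1 company.

1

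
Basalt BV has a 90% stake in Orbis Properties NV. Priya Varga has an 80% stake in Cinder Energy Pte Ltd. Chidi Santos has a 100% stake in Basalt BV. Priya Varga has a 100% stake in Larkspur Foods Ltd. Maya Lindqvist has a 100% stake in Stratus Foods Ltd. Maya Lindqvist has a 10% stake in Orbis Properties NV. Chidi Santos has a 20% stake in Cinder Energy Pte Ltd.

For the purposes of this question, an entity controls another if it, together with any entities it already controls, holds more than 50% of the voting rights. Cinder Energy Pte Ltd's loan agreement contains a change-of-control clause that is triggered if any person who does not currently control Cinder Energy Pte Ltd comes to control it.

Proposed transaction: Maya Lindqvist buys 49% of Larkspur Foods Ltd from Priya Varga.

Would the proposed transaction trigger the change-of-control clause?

The purchase adds only to Maya's holdings (Priya's stake shrinks), so Maya is the only person who could newly come to control Cinder.
Maya holds 100% of Stratus, so Maya controls Stratus.
Neither Maya nor any entity Maya controls holds any voting interest in Cinder.
So before the transaction, Maya does not control Cinder.
After the purchase, Maya holds 49% of Larkspur directly, and Priya's stake falls to 51%.
Maya's side now holds 49% of Larkspur, not > 50%, so Maya still does not control Larkspur.
After the transaction, neither Maya nor any entity Maya controls holds a voting interest in Cinder, so Maya still does not control it.
No new person acquires control, so the clause is not triggered.

No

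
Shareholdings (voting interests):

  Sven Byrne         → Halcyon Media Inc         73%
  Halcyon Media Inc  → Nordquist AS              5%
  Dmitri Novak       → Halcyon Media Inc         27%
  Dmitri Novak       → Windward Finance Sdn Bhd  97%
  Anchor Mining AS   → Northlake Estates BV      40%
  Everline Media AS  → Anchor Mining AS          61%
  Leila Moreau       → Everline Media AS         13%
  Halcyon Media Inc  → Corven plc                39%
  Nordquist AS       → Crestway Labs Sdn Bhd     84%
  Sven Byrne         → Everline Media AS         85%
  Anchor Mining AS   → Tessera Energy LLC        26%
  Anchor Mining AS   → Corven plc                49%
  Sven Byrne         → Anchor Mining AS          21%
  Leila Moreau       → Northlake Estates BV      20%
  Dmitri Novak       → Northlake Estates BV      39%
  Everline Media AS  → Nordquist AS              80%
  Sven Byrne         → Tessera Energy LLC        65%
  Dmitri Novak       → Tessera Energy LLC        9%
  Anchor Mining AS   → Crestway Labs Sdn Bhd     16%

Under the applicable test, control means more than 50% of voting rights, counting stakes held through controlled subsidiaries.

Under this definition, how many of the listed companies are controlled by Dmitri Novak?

1

Dmitri holds 97% of Windward, so Dmitri controls Windward.
No other company's threshold is met.
Dmitri controls 1 company.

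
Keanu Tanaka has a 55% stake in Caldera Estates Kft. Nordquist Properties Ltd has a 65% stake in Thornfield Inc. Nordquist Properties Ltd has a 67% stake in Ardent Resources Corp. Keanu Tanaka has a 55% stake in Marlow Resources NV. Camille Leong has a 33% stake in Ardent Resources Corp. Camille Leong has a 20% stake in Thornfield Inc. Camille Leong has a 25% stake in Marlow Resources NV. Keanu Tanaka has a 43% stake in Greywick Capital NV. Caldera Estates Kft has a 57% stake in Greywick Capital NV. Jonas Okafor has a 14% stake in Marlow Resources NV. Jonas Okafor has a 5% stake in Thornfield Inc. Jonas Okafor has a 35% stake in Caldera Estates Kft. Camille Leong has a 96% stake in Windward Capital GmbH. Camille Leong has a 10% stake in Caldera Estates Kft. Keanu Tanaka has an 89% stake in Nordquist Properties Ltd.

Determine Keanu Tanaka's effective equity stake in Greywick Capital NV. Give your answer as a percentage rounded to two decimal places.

74.35%

Keanu reaches Greywick along 2 paths.
Via Caldera: 55% × 57% = 31.35%.
Direct stake: 43% = 43%.
Total: 31.35% + 43% = 74.35%.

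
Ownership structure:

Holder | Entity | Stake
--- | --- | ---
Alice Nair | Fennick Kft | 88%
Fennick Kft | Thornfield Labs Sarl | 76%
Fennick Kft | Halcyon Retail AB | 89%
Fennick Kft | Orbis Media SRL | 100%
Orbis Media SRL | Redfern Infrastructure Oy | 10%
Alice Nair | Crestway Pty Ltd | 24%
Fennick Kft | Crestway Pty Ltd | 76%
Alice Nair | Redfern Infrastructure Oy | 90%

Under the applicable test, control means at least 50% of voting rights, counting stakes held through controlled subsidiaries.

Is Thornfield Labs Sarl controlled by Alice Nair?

Yes

Alice holds 88% of Fennick, so Alice controls Fennick.
Fennick holds 76% of Thornfield, so Alice controls Thornfield.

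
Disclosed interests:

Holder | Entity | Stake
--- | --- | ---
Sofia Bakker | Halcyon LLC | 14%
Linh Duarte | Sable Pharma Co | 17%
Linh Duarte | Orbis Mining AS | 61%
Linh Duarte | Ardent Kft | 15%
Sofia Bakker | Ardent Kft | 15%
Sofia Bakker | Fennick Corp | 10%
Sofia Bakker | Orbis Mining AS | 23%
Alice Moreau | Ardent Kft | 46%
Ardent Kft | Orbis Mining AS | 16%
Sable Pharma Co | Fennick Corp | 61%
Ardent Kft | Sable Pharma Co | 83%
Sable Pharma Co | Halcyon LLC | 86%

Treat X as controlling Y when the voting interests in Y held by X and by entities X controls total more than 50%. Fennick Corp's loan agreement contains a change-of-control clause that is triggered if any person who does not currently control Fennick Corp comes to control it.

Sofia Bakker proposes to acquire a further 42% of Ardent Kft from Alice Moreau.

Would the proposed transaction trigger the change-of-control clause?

The purchase adds only to Sofia's holdings (Alice's stake shrinks), so Sofia is the only person who could newly come to control Fennick.
Sofia's largest direct stake is 23% in Orbis, which does not meet the threshold, so Sofia controls no company.
In Fennick, Sofia's side holds only 10%, not > 50%.
So before the transaction, Sofia does not control Fennick.
After the purchase, Sofia's direct stake in Ardent rises to 15% + 42% = 57%, and Alice's stake falls to 4%.
Sofia holds 57% of Ardent, so Sofia controls Ardent.
Ardent holds 83% of Sable, so Sofia controls Sable.
Sable and Sofia together hold 61% + 10% = 71% of Fennick, so Sofia controls Fennick.
Sofia did not control Fennick before and does after, so the clause is triggered.

Yes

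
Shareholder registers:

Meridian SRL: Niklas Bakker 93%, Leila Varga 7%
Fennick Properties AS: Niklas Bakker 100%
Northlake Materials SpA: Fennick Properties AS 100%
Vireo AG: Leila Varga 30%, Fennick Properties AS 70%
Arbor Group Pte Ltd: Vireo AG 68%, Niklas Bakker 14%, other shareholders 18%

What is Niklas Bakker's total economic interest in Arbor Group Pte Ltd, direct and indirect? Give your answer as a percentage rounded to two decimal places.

Niklas reaches Arbor along 2 paths.
Via Fennick → Vireo: 100% × 70% × 68% = 47.6%.
Direct stake: 14% = 14%.
Total: 47.6% + 14% = 61.6%.
Rounded: 61.60%.

61.60%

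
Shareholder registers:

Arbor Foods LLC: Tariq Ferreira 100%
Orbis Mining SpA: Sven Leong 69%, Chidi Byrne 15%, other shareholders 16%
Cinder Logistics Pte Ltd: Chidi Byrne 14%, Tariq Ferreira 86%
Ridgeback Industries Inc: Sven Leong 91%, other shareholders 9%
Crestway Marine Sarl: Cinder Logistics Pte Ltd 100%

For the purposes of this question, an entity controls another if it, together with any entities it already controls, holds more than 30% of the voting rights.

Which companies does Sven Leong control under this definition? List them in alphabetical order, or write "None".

Sven holds 69% of Orbis, so Sven controls Orbis.
Sven holds 91% of Ridgeback, so Sven controls Ridgeback.
No other company's threshold is met.

Orbis Mining SpA, Ridgeback Industries Inc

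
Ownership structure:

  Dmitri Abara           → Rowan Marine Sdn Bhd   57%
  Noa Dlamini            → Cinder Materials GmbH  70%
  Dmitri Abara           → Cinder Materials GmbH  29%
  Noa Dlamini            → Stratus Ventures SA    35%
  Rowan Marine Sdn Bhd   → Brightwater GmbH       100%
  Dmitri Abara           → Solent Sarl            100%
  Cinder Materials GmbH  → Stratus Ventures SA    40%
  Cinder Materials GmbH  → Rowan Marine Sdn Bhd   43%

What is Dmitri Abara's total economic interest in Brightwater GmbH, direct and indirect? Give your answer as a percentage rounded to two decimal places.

69.47%

Dmitri reaches Brightwater along 2 paths.
Via Cinder → Rowan: 29% × 43% × 100% = 12.47%.
Via Rowan: 57% × 100% = 57%.
Total: 12.47% + 57% = 69.47%.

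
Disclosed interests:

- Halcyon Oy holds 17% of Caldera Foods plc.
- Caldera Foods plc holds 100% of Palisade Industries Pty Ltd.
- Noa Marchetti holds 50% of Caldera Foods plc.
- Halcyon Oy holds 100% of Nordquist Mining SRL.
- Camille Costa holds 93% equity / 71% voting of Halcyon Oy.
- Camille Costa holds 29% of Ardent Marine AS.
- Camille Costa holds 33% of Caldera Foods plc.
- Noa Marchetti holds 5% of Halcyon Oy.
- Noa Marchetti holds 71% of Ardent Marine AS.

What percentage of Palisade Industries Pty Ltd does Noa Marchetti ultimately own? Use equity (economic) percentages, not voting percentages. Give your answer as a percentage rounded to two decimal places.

50.85%

Noa reaches Palisade along 2 paths.
Via Caldera: 50% × 100% = 50%.
Via Halcyon → Caldera: 5% × 17% × 100% = 0.85%.
Total: 50% + 0.85% = 50.85%.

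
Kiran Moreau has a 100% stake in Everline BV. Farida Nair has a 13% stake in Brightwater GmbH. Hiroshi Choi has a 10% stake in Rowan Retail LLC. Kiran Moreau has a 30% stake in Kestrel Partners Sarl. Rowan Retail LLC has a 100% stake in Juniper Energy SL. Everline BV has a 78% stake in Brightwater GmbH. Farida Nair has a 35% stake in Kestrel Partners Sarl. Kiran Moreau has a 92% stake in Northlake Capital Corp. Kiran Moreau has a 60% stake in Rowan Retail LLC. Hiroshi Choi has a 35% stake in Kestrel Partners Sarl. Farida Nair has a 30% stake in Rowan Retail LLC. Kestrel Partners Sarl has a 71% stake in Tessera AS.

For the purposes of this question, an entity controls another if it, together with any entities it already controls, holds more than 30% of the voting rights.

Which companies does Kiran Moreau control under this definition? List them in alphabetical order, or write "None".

Kiran holds 100% of Everline, so Kiran controls Everline.
Kiran holds 60% of Rowan, so Kiran controls Rowan.
Everline holds 78% of Brightwater, so Kiran controls Brightwater.
Kiran holds 92% of Northlake, so Kiran controls Northlake.
Rowan holds 100% of Juniper, so Kiran controls Juniper.
No other company's threshold is met.

Brightwater GmbH, Everline BV, Juniper Energy SL, Northlake Capital Corp, Rowan Retail LLC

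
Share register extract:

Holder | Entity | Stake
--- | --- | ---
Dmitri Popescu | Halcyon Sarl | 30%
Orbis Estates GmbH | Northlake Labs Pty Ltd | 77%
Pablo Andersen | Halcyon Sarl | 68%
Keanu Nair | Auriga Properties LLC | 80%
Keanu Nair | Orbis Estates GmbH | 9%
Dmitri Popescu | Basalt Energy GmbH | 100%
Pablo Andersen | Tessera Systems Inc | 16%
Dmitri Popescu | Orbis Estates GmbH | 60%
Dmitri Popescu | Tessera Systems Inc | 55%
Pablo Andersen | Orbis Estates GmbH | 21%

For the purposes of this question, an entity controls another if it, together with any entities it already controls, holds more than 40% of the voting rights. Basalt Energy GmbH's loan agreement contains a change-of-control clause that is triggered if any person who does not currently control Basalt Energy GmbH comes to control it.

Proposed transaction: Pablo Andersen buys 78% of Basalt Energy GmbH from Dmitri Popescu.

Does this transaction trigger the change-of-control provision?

The purchase adds only to Pablo's holdings (Dmitri's stake shrinks), so Pablo is the only person who could newly come to control Basalt.
Pablo holds 68% of Halcyon, so Pablo controls Halcyon.
Neither Pablo nor any entity Pablo controls holds any voting interest in Basalt.
So before the transaction, Pablo does not control Basalt.
After the purchase, Pablo holds 78% of Basalt directly, and Dmitri's stake falls to 22%.
Pablo holds 78% of Basalt, so Pablo controls Basalt.
Pablo did not control Basalt before and does after, so the clause is triggered.

Yes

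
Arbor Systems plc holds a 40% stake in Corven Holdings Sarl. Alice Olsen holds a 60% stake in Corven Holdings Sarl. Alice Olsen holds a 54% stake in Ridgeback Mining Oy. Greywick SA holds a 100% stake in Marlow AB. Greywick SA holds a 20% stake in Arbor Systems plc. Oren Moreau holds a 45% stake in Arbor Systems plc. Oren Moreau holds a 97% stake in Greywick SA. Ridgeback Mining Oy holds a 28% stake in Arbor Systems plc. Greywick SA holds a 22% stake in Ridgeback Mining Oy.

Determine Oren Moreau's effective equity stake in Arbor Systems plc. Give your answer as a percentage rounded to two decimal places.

70.38%

Oren reaches Arbor along 3 paths.
Via Greywick: 97% × 20% = 19.4%.
Via Greywick → Ridgeback: 97% × 22% × 28% = 5.9752%.
Direct stake: 45% = 45%.
Total: 19.4% + 5.9752% + 45% = 70.3752%.
Rounded: 70.38%.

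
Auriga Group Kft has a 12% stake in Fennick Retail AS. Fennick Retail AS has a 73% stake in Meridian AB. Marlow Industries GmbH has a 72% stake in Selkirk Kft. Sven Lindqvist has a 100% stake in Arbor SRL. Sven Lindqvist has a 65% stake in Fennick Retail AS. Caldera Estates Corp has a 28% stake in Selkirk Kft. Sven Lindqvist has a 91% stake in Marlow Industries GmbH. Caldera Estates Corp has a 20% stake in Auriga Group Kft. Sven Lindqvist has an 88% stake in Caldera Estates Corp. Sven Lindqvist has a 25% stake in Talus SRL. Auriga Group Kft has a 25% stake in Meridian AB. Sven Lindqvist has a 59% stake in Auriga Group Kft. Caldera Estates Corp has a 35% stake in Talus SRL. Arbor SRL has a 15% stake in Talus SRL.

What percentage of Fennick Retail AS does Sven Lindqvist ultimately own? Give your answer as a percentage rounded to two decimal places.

Sven reaches Fennick along 3 paths.
Via Auriga: 59% × 12% = 7.08%.
Via Caldera → Auriga: 88% × 20% × 12% = 2.112%.
Direct stake: 65% = 65%.
Total: 7.08% + 2.112% + 65% = 74.192%.
Rounded: 74.19%.

74.19%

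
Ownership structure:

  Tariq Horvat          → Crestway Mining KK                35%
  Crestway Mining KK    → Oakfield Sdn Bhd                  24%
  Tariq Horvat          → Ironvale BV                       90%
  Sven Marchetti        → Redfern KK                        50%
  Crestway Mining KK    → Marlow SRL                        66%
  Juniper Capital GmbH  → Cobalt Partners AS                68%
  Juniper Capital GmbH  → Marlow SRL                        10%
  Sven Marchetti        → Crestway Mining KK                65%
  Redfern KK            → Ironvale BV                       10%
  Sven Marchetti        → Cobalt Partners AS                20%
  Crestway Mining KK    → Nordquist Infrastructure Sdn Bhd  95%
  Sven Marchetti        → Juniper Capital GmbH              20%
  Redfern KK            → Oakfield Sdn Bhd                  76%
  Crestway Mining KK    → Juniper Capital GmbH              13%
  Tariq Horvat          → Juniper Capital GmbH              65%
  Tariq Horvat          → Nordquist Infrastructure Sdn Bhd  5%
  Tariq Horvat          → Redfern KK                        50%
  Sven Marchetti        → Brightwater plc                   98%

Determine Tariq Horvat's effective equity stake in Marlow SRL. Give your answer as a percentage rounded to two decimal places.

30.06%

Tariq reaches Marlow along 3 paths.
Via Crestway: 35% × 66% = 23.1%.
Via Juniper: 65% × 10% = 6.5%.
Via Crestway → Juniper: 35% × 13% × 10% = 0.455%.
Total: 23.1% + 6.5% + 0.455% = 30.055%.
Rounded: 30.06%.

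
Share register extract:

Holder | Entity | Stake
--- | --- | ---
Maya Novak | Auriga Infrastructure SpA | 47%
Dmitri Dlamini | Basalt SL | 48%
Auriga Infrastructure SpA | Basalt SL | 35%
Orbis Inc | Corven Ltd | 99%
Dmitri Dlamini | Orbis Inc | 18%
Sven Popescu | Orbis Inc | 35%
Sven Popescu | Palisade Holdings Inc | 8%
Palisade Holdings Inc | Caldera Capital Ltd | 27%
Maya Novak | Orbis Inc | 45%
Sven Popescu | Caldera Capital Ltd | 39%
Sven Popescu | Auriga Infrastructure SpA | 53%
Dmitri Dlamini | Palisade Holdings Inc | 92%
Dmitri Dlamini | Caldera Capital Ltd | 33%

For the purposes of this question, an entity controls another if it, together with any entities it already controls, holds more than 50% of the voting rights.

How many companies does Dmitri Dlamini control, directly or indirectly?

2

Dmitri holds 92% of Palisade, so Dmitri controls Palisade.
Dmitri and Palisade together hold 33% + 27% = 60% of Caldera, so Dmitri controls Caldera.
No other company's threshold is met.
Dmitri controls 2 companies.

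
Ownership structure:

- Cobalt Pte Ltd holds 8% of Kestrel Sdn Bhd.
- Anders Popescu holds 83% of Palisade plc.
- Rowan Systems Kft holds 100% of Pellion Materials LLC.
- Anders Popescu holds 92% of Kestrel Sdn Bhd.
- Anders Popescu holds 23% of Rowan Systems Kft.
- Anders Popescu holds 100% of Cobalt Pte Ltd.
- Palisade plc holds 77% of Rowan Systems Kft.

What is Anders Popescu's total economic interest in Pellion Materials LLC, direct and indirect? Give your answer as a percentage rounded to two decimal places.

Anders reaches Pellion along 2 paths.
Via Rowan: 23% × 100% = 23%.
Via Palisade → Rowan: 83% × 77% × 100% = 63.91%.
Total: 23% + 63.91% = 86.91%.

86.91%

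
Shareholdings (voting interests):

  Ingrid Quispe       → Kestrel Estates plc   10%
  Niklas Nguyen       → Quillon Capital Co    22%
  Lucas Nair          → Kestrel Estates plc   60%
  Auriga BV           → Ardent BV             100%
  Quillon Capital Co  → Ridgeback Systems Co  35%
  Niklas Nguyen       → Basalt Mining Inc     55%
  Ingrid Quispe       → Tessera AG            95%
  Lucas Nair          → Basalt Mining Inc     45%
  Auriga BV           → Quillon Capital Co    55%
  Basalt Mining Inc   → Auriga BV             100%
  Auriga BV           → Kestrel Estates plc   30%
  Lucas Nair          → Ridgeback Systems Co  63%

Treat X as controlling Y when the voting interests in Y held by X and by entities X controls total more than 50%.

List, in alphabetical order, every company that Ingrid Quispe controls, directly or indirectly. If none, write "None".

Tessera AG

Ingrid holds 95% of Tessera, so Ingrid controls Tessera.
No other company's threshold is met.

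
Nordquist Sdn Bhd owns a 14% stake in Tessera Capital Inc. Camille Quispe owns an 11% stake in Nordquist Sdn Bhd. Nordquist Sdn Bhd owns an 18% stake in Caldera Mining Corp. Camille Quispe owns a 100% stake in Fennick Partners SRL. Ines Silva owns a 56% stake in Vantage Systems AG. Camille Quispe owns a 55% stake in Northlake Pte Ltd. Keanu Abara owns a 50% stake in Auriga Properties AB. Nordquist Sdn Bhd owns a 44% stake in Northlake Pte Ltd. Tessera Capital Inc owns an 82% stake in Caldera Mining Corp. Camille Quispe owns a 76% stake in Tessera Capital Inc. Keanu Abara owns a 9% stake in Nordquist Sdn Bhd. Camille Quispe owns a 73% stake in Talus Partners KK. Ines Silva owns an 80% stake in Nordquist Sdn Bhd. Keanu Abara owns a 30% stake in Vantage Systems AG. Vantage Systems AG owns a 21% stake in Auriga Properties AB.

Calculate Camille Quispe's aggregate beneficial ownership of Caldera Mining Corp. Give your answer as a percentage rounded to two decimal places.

Camille reaches Caldera along 3 paths.
Via Tessera: 76% × 82% = 62.32%.
Via Nordquist → Tessera: 11% × 14% × 82% = 1.2628%.
Via Nordquist: 11% × 18% = 1.98%.
Total: 62.32% + 1.2628% + 1.98% = 65.5628%.
Rounded: 65.56%.

65.56%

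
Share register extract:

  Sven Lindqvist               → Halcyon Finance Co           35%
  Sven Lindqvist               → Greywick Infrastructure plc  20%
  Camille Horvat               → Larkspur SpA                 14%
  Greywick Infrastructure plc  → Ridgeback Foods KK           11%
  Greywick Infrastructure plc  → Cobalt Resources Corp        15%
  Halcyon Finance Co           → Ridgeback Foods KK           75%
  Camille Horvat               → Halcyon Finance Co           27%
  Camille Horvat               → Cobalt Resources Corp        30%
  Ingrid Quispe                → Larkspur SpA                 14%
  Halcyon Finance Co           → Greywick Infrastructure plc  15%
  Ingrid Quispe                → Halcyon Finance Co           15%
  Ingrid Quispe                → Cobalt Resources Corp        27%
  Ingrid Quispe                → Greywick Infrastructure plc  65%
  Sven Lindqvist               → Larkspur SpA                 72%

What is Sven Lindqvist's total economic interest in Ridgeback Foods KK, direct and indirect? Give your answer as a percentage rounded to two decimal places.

Sven reaches Ridgeback along 3 paths.
Via Halcyon: 35% × 75% = 26.25%.
Via Greywick: 20% × 11% = 2.2%.
Via Halcyon → Greywick: 35% × 15% × 11% = 0.5775%.
Total: 26.25% + 2.2% + 0.5775% = 29.0275%.
Rounded: 29.03%.

29.03%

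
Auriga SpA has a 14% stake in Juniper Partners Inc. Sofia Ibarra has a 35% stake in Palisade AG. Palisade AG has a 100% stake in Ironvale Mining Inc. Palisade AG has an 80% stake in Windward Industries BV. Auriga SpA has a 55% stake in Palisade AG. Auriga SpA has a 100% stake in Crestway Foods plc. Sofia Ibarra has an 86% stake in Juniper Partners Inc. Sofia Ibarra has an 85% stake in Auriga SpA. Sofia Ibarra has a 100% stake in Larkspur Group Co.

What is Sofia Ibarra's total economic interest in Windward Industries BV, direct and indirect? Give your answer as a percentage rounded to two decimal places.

Sofia reaches Windward along 2 paths.
Via Palisade: 35% × 80% = 28%.
Via Auriga → Palisade: 85% × 55% × 80% = 37.4%.
Total: 28% + 37.4% = 65.4%.
Rounded: 65.40%.

65.40%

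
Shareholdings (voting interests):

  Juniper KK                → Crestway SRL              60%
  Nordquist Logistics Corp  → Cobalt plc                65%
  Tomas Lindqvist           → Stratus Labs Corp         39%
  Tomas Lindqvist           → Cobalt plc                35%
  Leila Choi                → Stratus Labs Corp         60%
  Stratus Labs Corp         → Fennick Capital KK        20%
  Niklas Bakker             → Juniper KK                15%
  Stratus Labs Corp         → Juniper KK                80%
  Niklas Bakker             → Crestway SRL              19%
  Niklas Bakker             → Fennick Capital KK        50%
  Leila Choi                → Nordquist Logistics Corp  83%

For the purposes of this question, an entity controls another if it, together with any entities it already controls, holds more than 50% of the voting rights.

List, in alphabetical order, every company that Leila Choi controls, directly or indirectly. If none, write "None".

Cobalt plc, Crestway SRL, Juniper KK, Nordquist Logistics Corp, Stratus Labs Corp

Leila holds 60% of Stratus, so Leila controls Stratus.
Leila holds 83% of Nordquist, so Leila controls Nordquist.
Nordquist holds 65% of Cobalt, so Leila controls Cobalt.
Stratus holds 80% of Juniper, so Leila controls Juniper.
Juniper holds 60% of Crestway, so Leila controls Crestway.
No other company's threshold is met.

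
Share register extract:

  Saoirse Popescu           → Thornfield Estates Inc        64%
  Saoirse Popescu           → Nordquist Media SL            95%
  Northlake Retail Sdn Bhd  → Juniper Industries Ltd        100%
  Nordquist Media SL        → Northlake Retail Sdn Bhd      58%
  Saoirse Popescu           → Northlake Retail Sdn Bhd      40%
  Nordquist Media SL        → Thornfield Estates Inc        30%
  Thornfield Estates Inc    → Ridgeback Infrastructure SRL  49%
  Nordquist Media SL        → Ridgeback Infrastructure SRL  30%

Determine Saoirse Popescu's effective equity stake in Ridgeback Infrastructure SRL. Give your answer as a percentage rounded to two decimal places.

73.83%

Saoirse reaches Ridgeback along 3 paths.
Via Nordquist: 95% × 30% = 28.5%.
Via Thornfield: 64% × 49% = 31.36%.
Via Nordquist → Thornfield: 95% × 30% × 49% = 13.965%.
Total: 28.5% + 31.36% + 13.965% = 73.825%.
Rounded: 73.83%.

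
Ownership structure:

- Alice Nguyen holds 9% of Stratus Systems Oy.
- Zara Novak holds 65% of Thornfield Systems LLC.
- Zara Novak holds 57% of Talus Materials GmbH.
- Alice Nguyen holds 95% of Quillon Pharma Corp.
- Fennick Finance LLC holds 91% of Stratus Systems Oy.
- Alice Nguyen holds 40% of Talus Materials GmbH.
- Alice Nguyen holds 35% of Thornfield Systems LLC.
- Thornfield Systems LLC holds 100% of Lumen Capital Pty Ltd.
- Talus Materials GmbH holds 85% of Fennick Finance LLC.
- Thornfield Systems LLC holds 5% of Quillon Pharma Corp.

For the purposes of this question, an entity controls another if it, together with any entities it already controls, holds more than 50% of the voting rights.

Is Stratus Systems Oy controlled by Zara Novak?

Zara holds 57% of Talus, so Zara controls Talus.
Talus holds 85% of Fennick, so Zara controls Fennick.
Fennick holds 91% of Stratus, so Zara controls Stratus.

Yes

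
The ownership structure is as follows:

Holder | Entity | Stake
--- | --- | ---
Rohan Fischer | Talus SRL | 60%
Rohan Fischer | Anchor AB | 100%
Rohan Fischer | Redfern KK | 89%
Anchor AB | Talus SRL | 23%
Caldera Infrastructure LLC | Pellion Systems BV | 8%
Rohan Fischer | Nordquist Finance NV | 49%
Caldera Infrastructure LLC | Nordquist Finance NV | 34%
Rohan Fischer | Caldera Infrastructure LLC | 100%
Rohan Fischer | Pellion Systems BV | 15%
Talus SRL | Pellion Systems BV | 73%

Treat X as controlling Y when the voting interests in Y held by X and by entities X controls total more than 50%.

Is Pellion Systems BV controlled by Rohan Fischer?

Yes

Rohan holds 100% of Caldera, so Rohan controls Caldera.
Rohan holds 100% of Anchor, so Rohan controls Anchor.
Rohan and Anchor together hold 60% + 23% = 83% of Talus, so Rohan controls Talus.
Caldera and Talus and Rohan together hold 8% + 73% + 15% = 96% of Pellion, so Rohan controls Pellion.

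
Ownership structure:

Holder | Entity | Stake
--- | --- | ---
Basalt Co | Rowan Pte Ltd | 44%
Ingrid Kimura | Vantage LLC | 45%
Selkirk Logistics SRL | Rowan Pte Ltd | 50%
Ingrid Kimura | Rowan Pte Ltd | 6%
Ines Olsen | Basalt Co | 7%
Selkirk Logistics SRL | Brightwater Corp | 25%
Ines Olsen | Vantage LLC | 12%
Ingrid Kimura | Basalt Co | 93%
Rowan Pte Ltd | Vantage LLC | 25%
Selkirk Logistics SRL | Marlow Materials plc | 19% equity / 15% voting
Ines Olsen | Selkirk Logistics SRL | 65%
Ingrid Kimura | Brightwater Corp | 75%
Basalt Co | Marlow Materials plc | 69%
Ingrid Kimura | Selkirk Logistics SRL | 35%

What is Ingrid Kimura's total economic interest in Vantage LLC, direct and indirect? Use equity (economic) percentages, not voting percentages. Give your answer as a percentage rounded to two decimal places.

61.11%

Ingrid reaches Vantage along 4 paths.
Via Selkirk → Rowan: 35% × 50% × 25% = 4.375%.
Via Rowan: 6% × 25% = 1.5%.
Via Basalt → Rowan: 93% × 44% × 25% = 10.23%.
Direct stake: 45% = 45%.
Total: 4.375% + 1.5% + 10.23% + 45% = 61.105%.
Rounded: 61.11%.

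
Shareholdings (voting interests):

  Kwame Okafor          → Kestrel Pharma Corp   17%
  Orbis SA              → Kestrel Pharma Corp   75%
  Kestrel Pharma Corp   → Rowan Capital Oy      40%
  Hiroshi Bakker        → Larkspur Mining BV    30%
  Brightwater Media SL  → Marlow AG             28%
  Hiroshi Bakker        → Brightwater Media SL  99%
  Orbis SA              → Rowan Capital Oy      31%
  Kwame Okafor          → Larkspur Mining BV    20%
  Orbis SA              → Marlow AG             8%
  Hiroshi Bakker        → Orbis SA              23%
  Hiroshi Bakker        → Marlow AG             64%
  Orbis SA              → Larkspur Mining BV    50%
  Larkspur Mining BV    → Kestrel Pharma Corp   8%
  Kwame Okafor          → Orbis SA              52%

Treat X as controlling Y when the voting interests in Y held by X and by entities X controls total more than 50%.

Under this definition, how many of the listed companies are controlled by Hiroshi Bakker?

2

Hiroshi holds 99% of Brightwater, so Hiroshi controls Brightwater.
Hiroshi and Brightwater together hold 64% + 28% = 92% of Marlow, so Hiroshi controls Marlow.
No other company's threshold is met.
Hiroshi controls 2 companies.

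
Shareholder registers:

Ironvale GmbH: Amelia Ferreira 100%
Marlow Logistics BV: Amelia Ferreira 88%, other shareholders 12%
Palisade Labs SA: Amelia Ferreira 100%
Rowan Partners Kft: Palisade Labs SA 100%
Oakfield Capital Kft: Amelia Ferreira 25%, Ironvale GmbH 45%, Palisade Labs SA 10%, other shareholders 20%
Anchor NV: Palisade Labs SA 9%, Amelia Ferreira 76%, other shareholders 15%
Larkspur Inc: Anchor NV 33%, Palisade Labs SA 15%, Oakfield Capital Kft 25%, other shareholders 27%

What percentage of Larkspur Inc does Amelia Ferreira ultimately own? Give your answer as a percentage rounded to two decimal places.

63.05%

Amelia reaches Larkspur along 6 paths.
Via Palisade → Anchor: 100% × 9% × 33% = 2.97%.
Via Anchor: 76% × 33% = 25.08%.
Via Palisade: 100% × 15% = 15%.
Via Oakfield: 25% × 25% = 6.25%.
Via Ironvale → Oakfield: 100% × 45% × 25% = 11.25%.
Via Palisade → Oakfield: 100% × 10% × 25% = 2.5%.
Total: 2.97% + 25.08% + 15% + 6.25% + 11.25% + 2.5% = 63.05%.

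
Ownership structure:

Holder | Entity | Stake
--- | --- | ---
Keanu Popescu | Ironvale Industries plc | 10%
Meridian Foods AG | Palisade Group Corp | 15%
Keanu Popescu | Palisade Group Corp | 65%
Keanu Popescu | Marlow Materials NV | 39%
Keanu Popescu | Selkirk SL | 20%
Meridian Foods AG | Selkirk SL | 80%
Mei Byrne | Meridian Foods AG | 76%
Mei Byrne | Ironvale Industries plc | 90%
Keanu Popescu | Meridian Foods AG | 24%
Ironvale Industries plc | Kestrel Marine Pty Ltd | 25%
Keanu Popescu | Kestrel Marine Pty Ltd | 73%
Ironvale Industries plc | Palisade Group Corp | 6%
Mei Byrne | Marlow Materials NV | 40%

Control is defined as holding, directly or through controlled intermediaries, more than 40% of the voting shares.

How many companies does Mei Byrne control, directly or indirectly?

3

Mei holds 90% of Ironvale, so Mei controls Ironvale.
Mei holds 76% of Meridian, so Mei controls Meridian.
Meridian holds 80% of Selkirk, so Mei controls Selkirk.
No other company's threshold is met.
Mei controls 3 companies.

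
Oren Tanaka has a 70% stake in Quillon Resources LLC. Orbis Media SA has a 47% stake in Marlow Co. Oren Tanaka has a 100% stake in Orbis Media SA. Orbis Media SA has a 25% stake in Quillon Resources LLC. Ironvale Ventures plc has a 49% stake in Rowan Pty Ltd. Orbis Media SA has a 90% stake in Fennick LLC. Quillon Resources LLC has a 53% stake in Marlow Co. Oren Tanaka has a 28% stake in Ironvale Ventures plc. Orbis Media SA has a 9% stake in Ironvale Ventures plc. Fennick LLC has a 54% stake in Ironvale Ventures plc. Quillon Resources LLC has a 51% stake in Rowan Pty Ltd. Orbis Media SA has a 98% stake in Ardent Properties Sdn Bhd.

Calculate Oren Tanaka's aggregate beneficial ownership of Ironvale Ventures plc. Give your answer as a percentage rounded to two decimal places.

Oren reaches Ironvale along 3 paths.
Via Orbis: 100% × 9% = 9%.
Direct stake: 28% = 28%.
Via Orbis → Fennick: 100% × 90% × 54% = 48.6%.
Total: 9% + 28% + 48.6% = 85.6%.
Rounded: 85.60%.

85.60%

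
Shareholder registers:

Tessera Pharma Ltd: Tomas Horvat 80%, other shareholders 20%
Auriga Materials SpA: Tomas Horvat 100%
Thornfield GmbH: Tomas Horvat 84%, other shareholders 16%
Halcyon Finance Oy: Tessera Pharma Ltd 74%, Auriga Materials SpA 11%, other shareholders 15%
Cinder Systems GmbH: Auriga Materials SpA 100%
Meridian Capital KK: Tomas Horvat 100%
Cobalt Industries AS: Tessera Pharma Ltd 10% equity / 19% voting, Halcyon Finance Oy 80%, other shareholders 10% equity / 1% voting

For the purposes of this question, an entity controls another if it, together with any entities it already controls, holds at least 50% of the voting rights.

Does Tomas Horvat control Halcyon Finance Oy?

Yes

Tomas holds 80% of Tessera, so Tomas controls Tessera.
Tomas holds 100% of Auriga, so Tomas controls Auriga.
Tessera and Auriga together hold 74% + 11% = 85% of Halcyon, so Tomas controls Halcyon.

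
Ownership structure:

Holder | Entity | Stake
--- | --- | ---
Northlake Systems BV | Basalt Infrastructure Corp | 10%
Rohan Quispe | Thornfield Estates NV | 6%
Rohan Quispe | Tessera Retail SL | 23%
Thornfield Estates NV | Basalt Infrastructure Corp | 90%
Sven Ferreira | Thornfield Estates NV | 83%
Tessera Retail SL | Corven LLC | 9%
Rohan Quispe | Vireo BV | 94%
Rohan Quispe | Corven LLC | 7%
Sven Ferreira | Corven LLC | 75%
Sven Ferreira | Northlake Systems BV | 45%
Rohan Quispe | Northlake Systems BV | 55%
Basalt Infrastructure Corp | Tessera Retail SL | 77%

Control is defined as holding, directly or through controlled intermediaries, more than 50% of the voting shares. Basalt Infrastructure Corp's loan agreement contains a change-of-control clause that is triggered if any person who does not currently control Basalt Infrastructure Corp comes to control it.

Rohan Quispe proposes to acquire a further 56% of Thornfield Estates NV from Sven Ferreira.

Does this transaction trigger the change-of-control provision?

The purchase adds only to Rohan's holdings (Sven's stake shrinks), so Rohan is the only person who could newly come to control Basalt.
Rohan holds 55% of Northlake, so Rohan controls Northlake.
Rohan holds 94% of Vireo, so Rohan controls Vireo.
In Basalt, Rohan's side holds only 10%, not > 50%.
So before the transaction, Rohan does not control Basalt.
After the purchase, Rohan's direct stake in Thornfield rises to 6% + 56% = 62%, and Sven's stake falls to 27%.
Rohan holds 62% of Thornfield, so Rohan controls Thornfield.
Thornfield and Northlake together hold 90% + 10% = 100% of Basalt, so Rohan controls Basalt.
Rohan did not control Basalt before and does after, so the clause is triggered.

Yes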